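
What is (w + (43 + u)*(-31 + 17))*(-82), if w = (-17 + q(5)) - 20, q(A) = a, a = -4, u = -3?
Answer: 49282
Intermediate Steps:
q(A) = -4
w = -41 (w = (-17 - 4) - 20 = -21 - 20 = -41)
(w + (43 + u)*(-31 + 17))*(-82) = (-41 + (43 - 3)*(-31 + 17))*(-82) = (-41 + 40*(-14))*(-82) = (-41 - 560)*(-82) = -601*(-82) = 49282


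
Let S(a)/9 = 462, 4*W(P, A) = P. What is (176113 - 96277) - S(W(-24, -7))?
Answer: 75678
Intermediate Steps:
W(P, A) = P/4
S(a) = 4158 (S(a) = 9*462 = 4158)
(176113 - 96277) - S(W(-24, -7)) = (176113 - 96277) - 1*4158 = 79836 - 4158 = 75678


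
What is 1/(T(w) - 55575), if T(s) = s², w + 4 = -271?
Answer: 1/20050 ≈ 4.9875e-5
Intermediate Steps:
w = -275 (w = -4 - 271 = -275)
1/(T(w) - 55575) = 1/((-275)² - 55575) = 1/(75625 - 55575) = 1/20050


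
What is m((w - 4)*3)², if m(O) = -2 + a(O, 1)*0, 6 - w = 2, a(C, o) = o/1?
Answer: 4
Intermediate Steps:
a(C, o) = o (a(C, o) = o*1 = o)
w = 4 (w = 6 - 1*2 = 6 - 2 = 4)
m(O) = -2 (m(O) = -2 + 1*0 = -2 + 0 = -2)
m((w - 4)*3)² = (-2)² = 4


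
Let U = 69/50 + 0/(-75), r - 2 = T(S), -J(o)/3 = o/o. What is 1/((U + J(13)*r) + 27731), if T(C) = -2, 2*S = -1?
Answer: 50/1386619 ≈ 3.6059e-5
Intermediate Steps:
S = -½ (S = (½)*(-1) = -½ ≈ -0.50000)
J(o) = -3 (J(o) = -3*o/o = -3*1 = -3)
r = 0 (r = 2 - 2 = 0)
U = 69/50 (U = 69*(1/50) + 0*(-1/75) = 69/50 + 0 = 69/50 ≈ 1.3800)
1/((U + J(13)*r) + 27731) = 1/((69/50 - 3*0) + 27731) = 1/((69/50 + 0) + 27731) = 1/(69/50 + 27731) = 1/(1386619/50) = 50/1386619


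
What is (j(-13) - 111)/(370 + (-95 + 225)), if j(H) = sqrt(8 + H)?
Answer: -111/500 + I*sqrt(5)/500 ≈ -0.222 + 0.0044721*I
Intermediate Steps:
(j(-13) - 111)/(370 + (-95 + 225)) = (sqrt(8 - 13) - 111)/(370 + (-95 + 225)) = (sqrt(-5) - 111)/(370 + 130) = (I*sqrt(5) - 111)/500 = (-111 + I*sqrt(5))*(1/500) = -111/500 + I*sqrt(5)/500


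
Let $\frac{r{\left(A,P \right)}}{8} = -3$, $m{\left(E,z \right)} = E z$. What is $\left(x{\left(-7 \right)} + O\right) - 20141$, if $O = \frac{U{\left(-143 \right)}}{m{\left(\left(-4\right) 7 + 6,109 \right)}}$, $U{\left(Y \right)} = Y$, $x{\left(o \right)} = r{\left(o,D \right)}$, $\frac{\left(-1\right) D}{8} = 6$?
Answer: $- \frac{4395957}{218} \approx -20165.0$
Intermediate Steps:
$D = -48$ ($D = \left(-8\right) 6 = -48$)
$r{\left(A,P \right)} = -24$ ($r{\left(A,P \right)} = 8 \left(-3\right) = -24$)
$x{\left(o \right)} = -24$
$O = \frac{13}{218}$ ($O = - \frac{143}{\left(\left(-4\right) 7 + 6\right) 109} = - \frac{143}{\left(-28 + 6\right) 109} = - \frac{143}{\left(-22\right) 109} = - \frac{143}{-2398} = \left(-143\right) \left(- \frac{1}{2398}\right) = \frac{13}{218} \approx 0.059633$)
$\left(x{\left(-7 \right)} + O\right) - 20141 = \left(-24 + \frac{13}{218}\right) - 20141 = - \frac{5219}{218} - 20141 = - \frac{4395957}{218}$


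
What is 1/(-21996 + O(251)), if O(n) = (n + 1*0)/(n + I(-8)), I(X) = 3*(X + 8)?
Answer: -1/21995 ≈ -4.5465e-5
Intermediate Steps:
I(X) = 24 + 3*X (I(X) = 3*(8 + X) = 24 + 3*X)
O(n) = 1 (O(n) = (n + 1*0)/(n + (24 + 3*(-8))) = (n + 0)/(n + (24 - 24)) = n/(n + 0) = n/n = 1)
1/(-21996 + O(251)) = 1/(-21996 + 1) = 1/(-21995) = -1/21995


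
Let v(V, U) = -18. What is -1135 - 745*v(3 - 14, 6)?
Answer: 12275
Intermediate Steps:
-1135 - 745*v(3 - 14, 6) = -1135 - 745*(-18) = -1135 + 13410 = 12275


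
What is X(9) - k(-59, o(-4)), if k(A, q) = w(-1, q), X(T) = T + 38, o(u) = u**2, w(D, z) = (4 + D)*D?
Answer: 50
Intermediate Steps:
w(D, z) = D*(4 + D)
X(T) = 38 + T
k(A, q) = -3 (k(A, q) = -(4 - 1) = -1*3 = -3)
X(9) - k(-59, o(-4)) = (38 + 9) - 1*(-3) = 47 + 3 = 50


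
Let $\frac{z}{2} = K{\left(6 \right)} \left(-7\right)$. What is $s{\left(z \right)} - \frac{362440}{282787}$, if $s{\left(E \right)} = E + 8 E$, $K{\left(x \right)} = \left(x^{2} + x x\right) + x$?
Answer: $- \frac{2779593076}{282787} \approx -9829.3$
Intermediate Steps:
$K{\left(x \right)} = x + 2 x^{2}$ ($K{\left(x \right)} = \left(x^{2} + x^{2}\right) + x = 2 x^{2} + x = x + 2 x^{2}$)
$z = -1092$ ($z = 2 \cdot 6 \left(1 + 2 \cdot 6\right) \left(-7\right) = 2 \cdot 6 \left(1 + 12\right) \left(-7\right) = 2 \cdot 6 \cdot 13 \left(-7\right) = 2 \cdot 78 \left(-7\right) = 2 \left(-546\right) = -1092$)
$s{\left(E \right)} = 9 E$
$s{\left(z \right)} - \frac{362440}{282787} = 9 \left(-1092\right) - \frac{362440}{282787} = -9828 - \frac{362440}{282787} = - \frac{2779593076}{282787}$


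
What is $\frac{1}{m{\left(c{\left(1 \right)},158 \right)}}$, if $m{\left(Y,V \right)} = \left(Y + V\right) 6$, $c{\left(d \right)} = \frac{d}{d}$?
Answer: $\frac{1}{954} \approx 0.0010482$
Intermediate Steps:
$c{\left(d \right)} = 1$
$m{\left(Y,V \right)} = 6 V + 6 Y$ ($m{\left(Y,V \right)} = \left(V + Y\right) 6 = 6 V + 6 Y$)
$\frac{1}{m{\left(c{\left(1 \right)},158 \right)}} = \frac{1}{6 \cdot 158 + 6 \cdot 1} = \frac{1}{948 + 6} = \frac{1}{954}$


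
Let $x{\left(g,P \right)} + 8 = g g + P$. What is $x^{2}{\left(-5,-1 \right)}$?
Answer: $256$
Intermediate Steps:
$x{\left(g,P \right)} = -8 + P + g^{2}$ ($x{\left(g,P \right)} = -8 + \left(g g + P\right) = -8 + \left(g^{2} + P\right) = -8 + \left(P + g^{2}\right) = -8 + P + g^{2}$)
$x^{2}{\left(-5,-1 \right)} = \left(-8 - 1 + \left(-5\right)^{2}\right)^{2} = \left(-8 - 1 + 25\right)^{2} = 16^{2} = 256$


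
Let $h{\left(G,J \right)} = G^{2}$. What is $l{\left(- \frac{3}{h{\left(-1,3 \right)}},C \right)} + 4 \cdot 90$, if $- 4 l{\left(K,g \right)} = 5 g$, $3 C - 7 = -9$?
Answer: $\frac{2165}{6} \approx 360.83$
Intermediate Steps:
$C = - \frac{2}{3}$ ($C = \frac{7}{3} + \frac{1}{3} \left(-9\right) = \frac{7}{3} - 3 = - \frac{2}{3} \approx -0.66667$)
$l{\left(K,g \right)} = - \frac{5 g}{4}$
$l{\left(- \frac{3}{h{\left(-1,3 \right)}},C \right)} + 4 \cdot 90 = \left(- \frac{5}{4}\right) \left(- \frac{2}{3}\right) + 4 \cdot 90 = \frac{5}{6} + 360 = \frac{2165}{6}$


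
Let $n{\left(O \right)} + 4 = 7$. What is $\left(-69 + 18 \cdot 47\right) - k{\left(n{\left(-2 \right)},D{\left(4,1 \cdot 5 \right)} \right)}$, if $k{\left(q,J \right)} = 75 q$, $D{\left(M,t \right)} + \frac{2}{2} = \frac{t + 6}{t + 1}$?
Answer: $552$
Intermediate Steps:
$D{\left(M,t \right)} = -1 + \frac{6 + t}{1 + t}$ ($D{\left(M,t \right)} = -1 + \frac{t + 6}{t + 1} = -1 + \frac{6 + t}{1 + t}$)
$n{\left(O \right)} = 3$ ($n{\left(O \right)} = -4 + 7 = 3$)
$\left(-69 + 18 \cdot 47\right) - k{\left(n{\left(-2 \right)},D{\left(4,1 \cdot 5 \right)} \right)} = \left(-69 + 18 \cdot 47\right) - 75 \cdot 3 = \left(-69 + 846\right) - 225 = 777 - 225 = 552$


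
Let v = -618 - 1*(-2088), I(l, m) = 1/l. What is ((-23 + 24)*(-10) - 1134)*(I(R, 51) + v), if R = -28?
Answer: -11771474/7 ≈ -1.6816e+6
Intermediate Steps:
v = 1470 (v = -618 + 2088 = 1470)
((-23 + 24)*(-10) - 1134)*(I(R, 51) + v) = ((-23 + 24)*(-10) - 1134)*(1/(-28) + 1470) = (1*(-10) - 1134)*(-1/28 + 1470) = (-10 - 1134)*(41159/28) = -1144*41159/28 = -11771474/7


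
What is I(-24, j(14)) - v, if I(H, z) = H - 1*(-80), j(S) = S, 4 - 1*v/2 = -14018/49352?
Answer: 585215/12338 ≈ 47.432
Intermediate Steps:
v = 105713/12338 (v = 8 - (-28036)/49352 = 8 - 2*(-7009/24676) = 8 + 7009/12338 = 105713/12338 ≈ 8.5681)
I(H, z) = 80 + H (I(H, z) = H + 80 = 80 + H)
I(-24, j(14)) - v = (80 - 24) - 1*105713/12338 = 56 - 105713/12338 = 585215/12338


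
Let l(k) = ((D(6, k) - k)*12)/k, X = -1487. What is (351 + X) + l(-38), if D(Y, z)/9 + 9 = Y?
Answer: -21650/19 ≈ -1139.5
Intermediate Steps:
D(Y, z) = -81 + 9*Y
l(k) = (-324 - 12*k)/k (l(k) = (((-81 + 9*6) - k)*12)/k = (((-81 + 54) - k)*12)/k = ((-27 - k)*12)/k = (-324 - 12*k)/k)
(351 + X) + l(-38) = (351 - 1487) + (-12 - 324/(-38)) = -1136 + (-12 - 324*(-1/38)) = -1136 + (-12 + 162/19) = -1136 - 66/19 = -21650/19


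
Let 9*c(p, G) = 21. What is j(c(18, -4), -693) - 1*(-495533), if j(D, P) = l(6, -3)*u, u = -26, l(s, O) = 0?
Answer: 495533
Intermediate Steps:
c(p, G) = 7/3 (c(p, G) = (⅑)*21 = 7/3)
j(D, P) = 0 (j(D, P) = 0*(-26) = 0)
j(c(18, -4), -693) - 1*(-495533) = 0 - 1*(-495533) = 0 + 495533 = 495533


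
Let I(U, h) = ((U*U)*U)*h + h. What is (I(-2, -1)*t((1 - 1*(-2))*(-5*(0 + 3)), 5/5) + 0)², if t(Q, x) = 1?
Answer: 49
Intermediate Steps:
I(U, h) = h + h*U³ (I(U, h) = (U²*U)*h + h = U³*h + h = h*U³ + h = h + h*U³)
(I(-2, -1)*t((1 - 1*(-2))*(-5*(0 + 3)), 5/5) + 0)² = (-(1 + (-2)³)*1 + 0)² = (-(1 - 8)*1 + 0)² = (-1*(-7)*1 + 0)² = (7*1 + 0)² = (7 + 0)² = 7² = 49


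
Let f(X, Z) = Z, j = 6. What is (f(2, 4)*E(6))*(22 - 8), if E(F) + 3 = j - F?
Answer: -168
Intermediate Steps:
E(F) = 3 - F (E(F) = -3 + (6 - F) = 3 - F)
(f(2, 4)*E(6))*(22 - 8) = (4*(3 - 1*6))*(22 - 8) = (4*(3 - 6))*14 = (4*(-3))*14 = -12*14 = -168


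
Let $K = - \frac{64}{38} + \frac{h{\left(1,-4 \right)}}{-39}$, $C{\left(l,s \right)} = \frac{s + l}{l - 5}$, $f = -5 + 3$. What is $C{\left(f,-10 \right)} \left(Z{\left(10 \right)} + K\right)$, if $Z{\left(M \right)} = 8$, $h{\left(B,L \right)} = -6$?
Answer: $\frac{19176}{1729} \approx 11.091$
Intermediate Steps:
$f = -2$
$C{\left(l,s \right)} = \frac{l + s}{-5 + l}$
$K = - \frac{378}{247}$ ($K = - \frac{64}{38} - \frac{6}{-39} = \left(-64\right) \frac{1}{38} - - \frac{2}{13} = - \frac{32}{19} + \frac{2}{13} = - \frac{378}{247} \approx -1.5304$)
$C{\left(f,-10 \right)} \left(Z{\left(10 \right)} + K\right) = \frac{-2 - 10}{-5 - 2} \left(8 - \frac{378}{247}\right) = \frac{1}{-7} \left(-12\right) \frac{1598}{247} = \left(- \frac{1}{7}\right) \left(-12\right) \frac{1598}{247} = \frac{12}{7} \cdot \frac{1598}{247} = \frac{19176}{1729}$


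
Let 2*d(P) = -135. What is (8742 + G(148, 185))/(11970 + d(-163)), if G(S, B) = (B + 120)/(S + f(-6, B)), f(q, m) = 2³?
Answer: 1364057/1856790 ≈ 0.73463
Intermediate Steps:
d(P) = -135/2 (d(P) = (½)*(-135) = -135/2)
f(q, m) = 8
G(S, B) = (120 + B)/(8 + S) (G(S, B) = (B + 120)/(S + 8) = (120 + B)/(8 + S))
(8742 + G(148, 185))/(11970 + d(-163)) = (8742 + (120 + 185)/(8 + 148))/(11970 - 135/2) = (8742 + 305/156)/(23805/2) = (8742 + (1/156)*305)*(2/23805) = (8742 + 305/156)*(2/23805) = (1364057/156)*(2/23805) = 1364057/1856790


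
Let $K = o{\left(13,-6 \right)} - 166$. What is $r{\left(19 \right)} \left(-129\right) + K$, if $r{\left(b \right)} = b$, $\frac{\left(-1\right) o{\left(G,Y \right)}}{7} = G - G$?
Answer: $-2617$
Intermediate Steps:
$o{\left(G,Y \right)} = 0$ ($o{\left(G,Y \right)} = - 7 \left(G - G\right) = \left(-7\right) 0 = 0$)
$K = -166$ ($K = 0 - 166 = -166$)
$r{\left(19 \right)} \left(-129\right) + K = 19 \left(-129\right) - 166 = -2451 - 166 = -2617$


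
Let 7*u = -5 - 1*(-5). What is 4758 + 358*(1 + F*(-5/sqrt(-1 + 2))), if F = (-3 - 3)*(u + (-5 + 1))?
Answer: -37844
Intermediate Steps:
u = 0 (u = (-5 - 1*(-5))/7 = (-5 + 5)/7 = (1/7)*0 = 0)
F = 24 (F = (-3 - 3)*(0 + (-5 + 1)) = -6*(0 - 4) = -6*(-4) = 24)
4758 + 358*(1 + F*(-5/sqrt(-1 + 2))) = 4758 + 358*(1 + 24*(-5/sqrt(-1 + 2))) = 4758 + 358*(1 + 24*(-5/(sqrt(1)))) = 4758 + 358*(1 + 24*(-5/1)) = 4758 + 358*(1 + 24*(-5*1)) = 4758 + 358*(1 + 24*(-5)) = 4758 + 358*(1 - 120) = 4758 + 358*(-119) = 4758 - 42602 = -37844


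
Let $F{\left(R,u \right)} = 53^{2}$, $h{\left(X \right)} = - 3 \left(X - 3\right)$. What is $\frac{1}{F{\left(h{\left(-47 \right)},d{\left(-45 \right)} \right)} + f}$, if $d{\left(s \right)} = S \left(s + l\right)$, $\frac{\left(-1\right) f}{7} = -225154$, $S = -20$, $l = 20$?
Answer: $\frac{1}{1578887} \approx 6.3336 \cdot 10^{-7}$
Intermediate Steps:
$f = 1576078$ ($f = \left(-7\right) \left(-225154\right) = 1576078$)
$d{\left(s \right)} = -400 - 20 s$ ($d{\left(s \right)} = - 20 \left(s + 20\right) = - 20 \left(20 + s\right) = -400 - 20 s$)
$h{\left(X \right)} = 9 - 3 X$ ($h{\left(X \right)} = - 3 \left(-3 + X\right) = 9 - 3 X$)
$F{\left(R,u \right)} = 2809$
$\frac{1}{F{\left(h{\left(-47 \right)},d{\left(-45 \right)} \right)} + f} = \frac{1}{2809 + 1576078} = \frac{1}{1578887}$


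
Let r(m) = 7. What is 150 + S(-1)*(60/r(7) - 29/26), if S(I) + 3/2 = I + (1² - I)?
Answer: 53243/364 ≈ 146.27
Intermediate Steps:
S(I) = -½ (S(I) = -3/2 + (I + (1² - I)) = -3/2 + (I + (1 - I)) = -3/2 + 1 = -½)
150 + S(-1)*(60/r(7) - 29/26) = 150 - (60/7 - 29/26)/2 = 150 - ½*1357/182 = 150 - 1357/364 = 53243/364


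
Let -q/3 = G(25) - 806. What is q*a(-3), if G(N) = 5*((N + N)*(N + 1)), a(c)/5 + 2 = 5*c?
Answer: 1451970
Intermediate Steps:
a(c) = -10 + 25*c (a(c) = -10 + 5*(5*c) = -10 + 25*c)
G(N) = 10*N*(1 + N) (G(N) = 5*((2*N)*(1 + N)) = 5*(2*N*(1 + N)) = 10*N*(1 + N))
q = -17082 (q = -3*(10*25*(1 + 25) - 806) = -3*(10*25*26 - 806) = -3*(6500 - 806) = -3*5694 = -17082)
q*a(-3) = -17082*(-10 + 25*(-3)) = -17082*(-10 - 75) = -17082*(-85) = 1451970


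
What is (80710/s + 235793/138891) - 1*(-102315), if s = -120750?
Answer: 2723731994303/26620775 ≈ 1.0232e+5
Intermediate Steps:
(80710/s + 235793/138891) - 1*(-102315) = (80710/(-120750) + 235793/138891) - 1*(-102315) = (80710*(-1/120750) + 235793*(1/138891)) + 102315 = (-1153/1725 + 235793/138891) + 102315 = 27400178/26620775 + 102315 = 2723731994303/26620775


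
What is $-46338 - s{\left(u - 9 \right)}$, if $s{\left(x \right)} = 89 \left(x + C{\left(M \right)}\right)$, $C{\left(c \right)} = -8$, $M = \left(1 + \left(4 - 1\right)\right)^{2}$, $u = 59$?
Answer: $-50076$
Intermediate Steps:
$M = 16$ ($M = \left(1 + 3\right)^{2} = 4^{2} = 16$)
$s{\left(x \right)} = -712 + 89 x$ ($s{\left(x \right)} = 89 \left(x - 8\right) = 89 \left(-8 + x\right) = -712 + 89 x$)
$-46338 - s{\left(u - 9 \right)} = -46338 - \left(-712 + 89 \left(59 - 9\right)\right) = -46338 - \left(-712 + 89 \cdot 50\right) = -46338 - \left(-712 + 4450\right) = -46338 - 3738 = -50076$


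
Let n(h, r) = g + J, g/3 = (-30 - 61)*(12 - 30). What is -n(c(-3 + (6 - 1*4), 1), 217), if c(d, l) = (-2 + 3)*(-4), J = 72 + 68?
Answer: -5054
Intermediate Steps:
J = 140
g = 4914 (g = 3*((-30 - 61)*(12 - 30)) = 3*(-91*(-18)) = 3*1638 = 4914)
c(d, l) = -4 (c(d, l) = 1*(-4) = -4)
n(h, r) = 5054 (n(h, r) = 4914 + 140 = 5054)
-n(c(-3 + (6 - 1*4), 1), 217) = -1*5054 = -5054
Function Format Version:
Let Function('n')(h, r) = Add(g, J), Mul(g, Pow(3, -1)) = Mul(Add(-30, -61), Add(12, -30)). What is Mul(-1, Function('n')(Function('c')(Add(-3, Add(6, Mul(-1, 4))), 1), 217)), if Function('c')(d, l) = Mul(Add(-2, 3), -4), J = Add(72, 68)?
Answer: -5054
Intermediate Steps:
J = 140
g = 4914 (g = Mul(3, Mul(Add(-30, -61), Add(12, -30))) = Mul(3, Mul(-91, -18)) = Mul(3, 1638) = 4914)
Function('c')(d, l) = -4 (Function('c')(d, l) = Mul(1, -4) = -4)
Function('n')(h, r) = 5054 (Function('n')(h, r) = Add(4914, 140) = 5054)
Mul(-1, Function('n')(Function('c')(Add(-3, Add(6, Mul(-1, 4))), 1), 217)) = Mul(-1, 5054) = -5054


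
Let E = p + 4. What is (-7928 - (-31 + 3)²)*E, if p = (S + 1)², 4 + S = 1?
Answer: -69696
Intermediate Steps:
S = -3 (S = -4 + 1 = -3)
p = 4 (p = (-3 + 1)² = (-2)² = 4)
E = 8 (E = 4 + 4 = 8)
(-7928 - (-31 + 3)²)*E = (-7928 - (-31 + 3)²)*8 = (-7928 - 1*(-28)²)*8 = (-7928 - 1*784)*8 = (-7928 - 784)*8 = -8712*8 = -69696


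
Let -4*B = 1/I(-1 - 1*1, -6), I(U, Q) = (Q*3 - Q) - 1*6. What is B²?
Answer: 1/5184 ≈ 0.00019290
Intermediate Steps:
I(U, Q) = -6 + 2*Q (I(U, Q) = (3*Q - Q) - 6 = 2*Q - 6 = -6 + 2*Q)
B = 1/72 (B = -1/(4*(-6 + 2*(-6))) = -1/(4*(-6 - 12)) = -¼/(-18) = -¼*(-1/18) = 1/72 ≈ 0.013889)
B² = (1/72)² = 1/5184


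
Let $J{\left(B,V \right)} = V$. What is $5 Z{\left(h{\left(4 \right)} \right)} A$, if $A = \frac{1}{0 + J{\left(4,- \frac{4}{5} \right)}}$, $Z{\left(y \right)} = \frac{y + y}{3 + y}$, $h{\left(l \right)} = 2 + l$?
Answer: $- \frac{25}{3} \approx -8.3333$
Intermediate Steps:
$Z{\left(y \right)} = \frac{2 y}{3 + y}$
$A = - \frac{5}{4}$ ($A = \frac{1}{0 - \frac{4}{5}} = \frac{1}{- \frac{4}{5}} = - \frac{5}{4} \approx -1.25$)
$5 Z{\left(h{\left(4 \right)} \right)} A = 5 \frac{2 \left(2 + 4\right)}{3 + \left(2 + 4\right)} \left(- \frac{5}{4}\right) = 5 \cdot 2 \cdot 6 \frac{1}{3 + 6} \left(- \frac{5}{4}\right) = 5 \cdot 2 \cdot 6 \cdot \frac{1}{9} \left(- \frac{5}{4}\right) = 5 \cdot \frac{4}{3} \left(- \frac{5}{4}\right) = \frac{20}{3} \left(- \frac{5}{4}\right) = - \frac{25}{3}$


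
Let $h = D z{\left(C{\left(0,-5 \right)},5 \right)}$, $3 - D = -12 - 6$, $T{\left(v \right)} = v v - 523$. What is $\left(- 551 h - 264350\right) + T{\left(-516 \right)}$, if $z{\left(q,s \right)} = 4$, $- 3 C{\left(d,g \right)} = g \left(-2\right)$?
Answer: $-44901$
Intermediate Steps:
$C{\left(d,g \right)} = \frac{2 g}{3}$ ($C{\left(d,g \right)} = - \frac{g \left(-2\right)}{3} = - \frac{\left(-2\right) g}{3} = \frac{2 g}{3}$)
$T{\left(v \right)} = -523 + v^{2}$ ($T{\left(v \right)} = v^{2} - 523 = -523 + v^{2}$)
$D = 21$ ($D = 3 - \left(-12 - 6\right) = 3 - -18 = 3 + 18 = 21$)
$h = 84$ ($h = 21 \cdot 4 = 84$)
$\left(- 551 h - 264350\right) + T{\left(-516 \right)} = \left(\left(-551\right) 84 - 264350\right) - \left(523 - \left(-516\right)^{2}\right) = \left(-46284 - 264350\right) + \left(-523 + 266256\right) = -310634 + 265733 = -44901$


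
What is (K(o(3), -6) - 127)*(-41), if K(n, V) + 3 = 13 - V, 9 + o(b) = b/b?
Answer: 4551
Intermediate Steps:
o(b) = -8 (o(b) = -9 + b/b = -9 + 1 = -8)
K(n, V) = 10 - V (K(n, V) = -3 + (13 - V) = 10 - V)
(K(o(3), -6) - 127)*(-41) = ((10 - 1*(-6)) - 127)*(-41) = ((10 + 6) - 127)*(-41) = (16 - 127)*(-41) = -111*(-41) = 4551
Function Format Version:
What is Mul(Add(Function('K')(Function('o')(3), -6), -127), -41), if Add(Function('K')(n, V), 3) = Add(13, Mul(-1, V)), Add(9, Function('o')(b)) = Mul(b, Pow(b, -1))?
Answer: 4551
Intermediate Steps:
Function('o')(b) = -8 (Function('o')(b) = Add(-9, Mul(b, Pow(b, -1))) = Add(-9, 1) = -8)
Function('K')(n, V) = Add(10, Mul(-1, V)) (Function('K')(n, V) = Add(-3, Add(13, Mul(-1, V))) = Add(10, Mul(-1, V)))
Mul(Add(Function('K')(Function('o')(3), -6), -127), -41) = Mul(Add(Add(10, Mul(-1, -6)), -127), -41) = Mul(Add(Add(10, 6), -127), -41) = Mul(Add(16, -127), -41) = Mul(-111, -41) = 4551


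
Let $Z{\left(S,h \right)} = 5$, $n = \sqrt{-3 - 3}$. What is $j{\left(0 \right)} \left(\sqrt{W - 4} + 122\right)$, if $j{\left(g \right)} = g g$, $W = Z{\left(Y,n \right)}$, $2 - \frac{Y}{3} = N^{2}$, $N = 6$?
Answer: $0$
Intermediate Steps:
$Y = -102$ ($Y = 6 - 3 \cdot 6^{2} = 6 - 108 = -102$)
$n = i \sqrt{6}$ ($n = \sqrt{-6} = i \sqrt{6} \approx 2.4495 i$)
$W = 5$
$j{\left(g \right)} = g^{2}$
$j{\left(0 \right)} \left(\sqrt{W - 4} + 122\right) = 0^{2} \left(\sqrt{5 - 4} + 122\right) = 0 \left(\sqrt{1} + 122\right) = 0 \left(1 + 122\right) = 0 \cdot 123 = 0$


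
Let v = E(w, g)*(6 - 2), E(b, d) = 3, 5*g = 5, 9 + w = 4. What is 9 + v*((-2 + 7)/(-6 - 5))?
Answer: 39/11 ≈ 3.5455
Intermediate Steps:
w = -5 (w = -9 + 4 = -5)
g = 1 (g = (⅕)*5 = 1)
v = 12 (v = 3*(6 - 2) = 3*4 = 12)
9 + v*((-2 + 7)/(-6 - 5)) = 9 + 12*((-2 + 7)/(-6 - 5)) = 9 + 12*(5/(-11)) = 9 + 12*(5*(-1/11)) = 9 + 12*(-5/11) = 9 - 60/11 = 39/11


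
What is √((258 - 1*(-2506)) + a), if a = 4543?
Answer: √7307 ≈ 85.481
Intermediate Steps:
√((258 - 1*(-2506)) + a) = √((258 - 1*(-2506)) + 4543) = √((258 + 2506) + 4543) = √(2764 + 4543) = √7307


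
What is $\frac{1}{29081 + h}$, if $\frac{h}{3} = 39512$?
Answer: $\frac{1}{147617} \approx 6.7743 \cdot 10^{-6}$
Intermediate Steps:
$h = 118536$ ($h = 3 \cdot 39512 = 118536$)
$\frac{1}{29081 + h} = \frac{1}{29081 + 118536} = \frac{1}{147617}$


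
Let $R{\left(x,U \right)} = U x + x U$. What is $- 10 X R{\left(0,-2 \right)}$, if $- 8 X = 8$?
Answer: $0$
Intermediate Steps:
$X = -1$ ($X = \left(- \frac{1}{8}\right) 8 = -1$)
$R{\left(x,U \right)} = 2 U x$ ($R{\left(x,U \right)} = U x + U x = 2 U x$)
$- 10 X R{\left(0,-2 \right)} = \left(-10\right) \left(-1\right) 2 \left(-2\right) 0 = 10 \cdot 0 = 0$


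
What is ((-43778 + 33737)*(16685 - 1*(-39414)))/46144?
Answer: -563290059/46144 ≈ -12207.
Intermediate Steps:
((-43778 + 33737)*(16685 - 1*(-39414)))/46144 = -10041*(16685 + 39414)*(1/46144) = -10041*56099*(1/46144) = -563290059*1/46144 = -563290059/46144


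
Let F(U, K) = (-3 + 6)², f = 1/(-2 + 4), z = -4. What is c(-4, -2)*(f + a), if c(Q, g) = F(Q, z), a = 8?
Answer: 153/2 ≈ 76.500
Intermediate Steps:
f = ½ (f = 1/2 = ½ ≈ 0.50000)
F(U, K) = 9 (F(U, K) = 3² = 9)
c(Q, g) = 9
c(-4, -2)*(f + a) = 9*(½ + 8) = 9*(17/2) = 153/2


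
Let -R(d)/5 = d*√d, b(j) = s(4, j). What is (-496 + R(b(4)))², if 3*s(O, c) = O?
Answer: 6644032/27 + 39680*√3/9 ≈ 2.5371e+5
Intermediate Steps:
s(O, c) = O/3
b(j) = 4/3 (b(j) = (⅓)*4 = 4/3)
R(d) = -5*d^(3/2) (R(d) = -5*d*√d = -5*d^(3/2))
(-496 + R(b(4)))² = (-496 - 40*√3/9)²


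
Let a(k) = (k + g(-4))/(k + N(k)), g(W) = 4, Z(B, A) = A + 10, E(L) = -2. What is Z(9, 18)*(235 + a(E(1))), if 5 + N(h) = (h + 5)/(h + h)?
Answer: 203756/31 ≈ 6572.8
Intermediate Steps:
Z(B, A) = 10 + A
N(h) = -5 + (5 + h)/(2*h) (N(h) = -5 + (h + 5)/(h + h) = -5 + (5 + h)/((2*h)) = -5 + (5 + h)*(1/(2*h)) = -5 + (5 + h)/(2*h))
a(k) = (4 + k)/(k + (5 - 9*k)/(2*k)) (a(k) = (k + 4)/(k + (5 - 9*k)/(2*k)) = (4 + k)/(k + (5 - 9*k)/(2*k)))
Z(9, 18)*(235 + a(E(1))) = (10 + 18)*(235 + 2*(-2)*(4 - 2)/(5 - 9*(-2) + 2*(-2)²)) = 28*(235 + 2*(-2)*2/(5 + 18 + 2*4)) = 28*(235 + 2*(-2)*2/(5 + 18 + 8)) = 28*(235 + 2*(-2)*2/31) = 28*(235 + 2*(-2)*(1/31)*2) = 28*(235 - 8/31) = 28*(7277/31) = 203756/31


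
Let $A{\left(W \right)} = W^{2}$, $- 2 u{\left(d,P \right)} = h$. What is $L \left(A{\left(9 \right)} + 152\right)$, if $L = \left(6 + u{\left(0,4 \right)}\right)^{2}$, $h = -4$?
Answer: $14912$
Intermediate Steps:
$u{\left(d,P \right)} = 2$ ($u{\left(d,P \right)} = \left(- \frac{1}{2}\right) \left(-4\right) = 2$)
$L = 64$ ($L = \left(6 + 2\right)^{2} = 8^{2} = 64$)
$L \left(A{\left(9 \right)} + 152\right) = 64 \left(9^{2} + 152\right) = 64 \left(81 + 152\right) = 64 \cdot 233 = 14912$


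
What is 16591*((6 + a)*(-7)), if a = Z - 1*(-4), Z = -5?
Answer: -580685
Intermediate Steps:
a = -1 (a = -5 - 1*(-4) = -5 + 4 = -1)
16591*((6 + a)*(-7)) = 16591*((6 - 1)*(-7)) = 16591*(5*(-7)) = 16591*(-35) = -580685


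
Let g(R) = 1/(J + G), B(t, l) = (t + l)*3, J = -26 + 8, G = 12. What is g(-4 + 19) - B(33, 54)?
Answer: -1567/6 ≈ -261.17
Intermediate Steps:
J = -18
B(t, l) = 3*l + 3*t (B(t, l) = (l + t)*3 = 3*l + 3*t)
g(R) = -⅙ (g(R) = 1/(-18 + 12) = 1/(-6) = -⅙)
g(-4 + 19) - B(33, 54) = -⅙ - (3*54 + 3*33) = -⅙ - (162 + 99) = -⅙ - 1*261 = -⅙ - 261 = -1567/6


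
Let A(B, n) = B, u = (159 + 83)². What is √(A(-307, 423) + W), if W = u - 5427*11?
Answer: 12*I*√10 ≈ 37.947*I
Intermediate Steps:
u = 58564 (u = 242² = 58564)
W = -1133 (W = 58564 - 5427*11 = 58564 - 59697 = -1133)
√(A(-307, 423) + W) = √(-307 - 1133) = √(-1440) = 12*I*√10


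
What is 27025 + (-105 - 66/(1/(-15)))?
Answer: 27910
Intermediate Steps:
27025 + (-105 - 66/(1/(-15))) = 27025 + (-105 - 66/(-1/15)) = 27025 + (-105 - 66*(-15)) = 27025 + (-105 + 990) = 27025 + 885 = 27910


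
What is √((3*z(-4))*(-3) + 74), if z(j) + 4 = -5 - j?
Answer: √119 ≈ 10.909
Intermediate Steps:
z(j) = -9 - j (z(j) = -4 + (-5 - j) = -9 - j)
√((3*z(-4))*(-3) + 74) = √((3*(-9 - 1*(-4)))*(-3) + 74) = √((3*(-9 + 4))*(-3) + 74) = √((3*(-5))*(-3) + 74) = √(-15*(-3) + 74) = √(45 + 74) = √119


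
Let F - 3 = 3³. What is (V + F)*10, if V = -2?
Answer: 280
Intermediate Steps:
F = 30 (F = 3 + 3³ = 3 + 27 = 30)
(V + F)*10 = (-2 + 30)*10 = 28*10 = 280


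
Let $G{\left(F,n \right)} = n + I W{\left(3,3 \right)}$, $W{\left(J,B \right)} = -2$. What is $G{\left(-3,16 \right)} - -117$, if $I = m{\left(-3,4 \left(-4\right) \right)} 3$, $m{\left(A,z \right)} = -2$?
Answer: $145$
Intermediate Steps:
$I = -6$ ($I = \left(-2\right) 3 = -6$)
$G{\left(F,n \right)} = 12 + n$ ($G{\left(F,n \right)} = n - -12 = n + 12 = 12 + n$)
$G{\left(-3,16 \right)} - -117 = \left(12 + 16\right) - -117 = 28 + 117 = 145$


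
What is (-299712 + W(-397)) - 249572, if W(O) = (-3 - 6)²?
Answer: -549203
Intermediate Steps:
W(O) = 81 (W(O) = (-9)² = 81)
(-299712 + W(-397)) - 249572 = (-299712 + 81) - 249572 = -299631 - 249572 = -549203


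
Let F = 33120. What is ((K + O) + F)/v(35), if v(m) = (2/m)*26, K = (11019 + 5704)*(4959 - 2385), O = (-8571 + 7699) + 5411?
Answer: 1507893135/52 ≈ 2.8998e+7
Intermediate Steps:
O = 4539 (O = -872 + 5411 = 4539)
K = 43045002 (K = 16723*2574 = 43045002)
v(m) = 52/m
((K + O) + F)/v(35) = ((43045002 + 4539) + 33120)/((52/35)) = (43049541 + 33120)/((52*(1/35))) = 43082661/(52/35) = 43082661*(35/52) = 1507893135/52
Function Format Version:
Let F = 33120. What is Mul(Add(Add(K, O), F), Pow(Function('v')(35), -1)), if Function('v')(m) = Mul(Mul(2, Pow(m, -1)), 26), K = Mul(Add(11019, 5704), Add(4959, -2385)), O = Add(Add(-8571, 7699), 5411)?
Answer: Rational(1507893135, 52) ≈ 2.8998e+7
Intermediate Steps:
O = 4539 (O = Add(-872, 5411) = 4539)
K = 43045002 (K = Mul(16723, 2574) = 43045002)
Function('v')(m) = Mul(52, Pow(m, -1))
Mul(Add(Add(K, O), F), Pow(Function('v')(35), -1)) = Mul(Add(Add(43045002, 4539), 33120), Pow(Mul(52, Pow(35, -1)), -1)) = Mul(Add(43049541, 33120), Pow(Mul(52, Rational(1, 35)), -1)) = Mul(43082661, Pow(Rational(52, 35), -1)) = Mul(43082661, Rational(35, 52)) = Rational(1507893135, 52)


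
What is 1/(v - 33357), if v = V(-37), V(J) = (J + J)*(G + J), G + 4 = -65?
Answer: -1/25513 ≈ -3.9196e-5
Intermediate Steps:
G = -69 (G = -4 - 65 = -69)
V(J) = 2*J*(-69 + J) (V(J) = (J + J)*(-69 + J) = (2*J)*(-69 + J) = 2*J*(-69 + J))
v = 7844 (v = 2*(-37)*(-69 - 37) = 2*(-37)*(-106) = 7844)
1/(v - 33357) = 1/(7844 - 33357) = 1/(-25513) = -1/25513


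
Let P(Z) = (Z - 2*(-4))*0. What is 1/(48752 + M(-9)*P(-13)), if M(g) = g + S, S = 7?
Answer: 1/48752 ≈ 2.0512e-5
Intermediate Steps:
M(g) = 7 + g (M(g) = g + 7 = 7 + g)
P(Z) = 0 (P(Z) = (Z + 8)*0 = (8 + Z)*0 = 0)
1/(48752 + M(-9)*P(-13)) = 1/(48752 + (7 - 9)*0) = 1/(48752 - 2*0) = 1/(48752 + 0) = 1/48752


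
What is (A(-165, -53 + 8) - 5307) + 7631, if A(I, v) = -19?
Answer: 2305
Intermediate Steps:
(A(-165, -53 + 8) - 5307) + 7631 = (-19 - 5307) + 7631 = -5326 + 7631 = 2305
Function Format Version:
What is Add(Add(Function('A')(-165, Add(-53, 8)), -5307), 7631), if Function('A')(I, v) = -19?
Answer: 2305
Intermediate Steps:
Add(Add(Function('A')(-165, Add(-53, 8)), -5307), 7631) = Add(Add(-19, -5307), 7631) = Add(-5326, 7631) = 2305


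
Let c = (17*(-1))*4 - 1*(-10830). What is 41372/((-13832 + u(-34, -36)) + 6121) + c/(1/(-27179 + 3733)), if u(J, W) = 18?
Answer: -1941142820808/7693 ≈ -2.5233e+8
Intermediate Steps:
c = 10762 (c = -17*4 + 10830 = -68 + 10830 = 10762)
41372/((-13832 + u(-34, -36)) + 6121) + c/(1/(-27179 + 3733)) = 41372/((-13832 + 18) + 6121) + 10762/(1/(-27179 + 3733)) = 41372/(-13814 + 6121) + 10762/(1/(-23446)) = 41372/(-7693) + 10762/(-1/23446) = 41372*(-1/7693) + 10762*(-23446) = -41372/7693 - 252325852 = -1941142820808/7693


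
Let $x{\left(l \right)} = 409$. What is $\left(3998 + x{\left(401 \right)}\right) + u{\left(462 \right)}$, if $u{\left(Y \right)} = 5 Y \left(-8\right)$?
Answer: $-14073$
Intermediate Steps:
$u{\left(Y \right)} = - 40 Y$
$\left(3998 + x{\left(401 \right)}\right) + u{\left(462 \right)} = \left(3998 + 409\right) - 18480 = 4407 - 18480 = -14073$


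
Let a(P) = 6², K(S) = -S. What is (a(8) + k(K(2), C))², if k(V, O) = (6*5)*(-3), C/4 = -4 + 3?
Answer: 2916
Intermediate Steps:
a(P) = 36
C = -4 (C = 4*(-4 + 3) = 4*(-1) = -4)
k(V, O) = -90 (k(V, O) = 30*(-3) = -90)
(a(8) + k(K(2), C))² = (36 - 90)² = (-54)² = 2916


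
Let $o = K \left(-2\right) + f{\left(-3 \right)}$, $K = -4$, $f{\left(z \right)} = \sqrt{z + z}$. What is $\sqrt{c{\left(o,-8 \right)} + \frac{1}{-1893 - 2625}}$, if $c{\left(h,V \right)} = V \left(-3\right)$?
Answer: $\frac{\sqrt{54432362}}{1506} \approx 4.899$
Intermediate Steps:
$f{\left(z \right)} = \sqrt{2} \sqrt{z}$ ($f{\left(z \right)} = \sqrt{2 z} = \sqrt{2} \sqrt{z}$)
$o = 8 + i \sqrt{6}$ ($o = \left(-4\right) \left(-2\right) + \sqrt{2} \sqrt{-3} = 8 + \sqrt{2} i \sqrt{3} = 8 + i \sqrt{6} \approx 8.0 + 2.4495 i$)
$c{\left(h,V \right)} = - 3 V$
$\sqrt{c{\left(o,-8 \right)} + \frac{1}{-1893 - 2625}} = \sqrt{\left(-3\right) \left(-8\right) + \frac{1}{-1893 - 2625}} = \sqrt{24 + \frac{1}{-4518}} = \sqrt{24 - \frac{1}{4518}} = \sqrt{\frac{108431}{4518}} = \frac{\sqrt{54432362}}{1506}$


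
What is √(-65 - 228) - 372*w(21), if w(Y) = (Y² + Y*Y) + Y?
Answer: -335916 + I*√293 ≈ -3.3592e+5 + 17.117*I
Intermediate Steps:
w(Y) = Y + 2*Y² (w(Y) = (Y² + Y²) + Y = 2*Y² + Y = Y + 2*Y²)
√(-65 - 228) - 372*w(21) = √(-65 - 228) - 7812*(1 + 2*21) = √(-293) - 7812*(1 + 42) = I*√293 - 7812*43 = I*√293 - 372*903 = I*√293 - 335916 = -335916 + I*√293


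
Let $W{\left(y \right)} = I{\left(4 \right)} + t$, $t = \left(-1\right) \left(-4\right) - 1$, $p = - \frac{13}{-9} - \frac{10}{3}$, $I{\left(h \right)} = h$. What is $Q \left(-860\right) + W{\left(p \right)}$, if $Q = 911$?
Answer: $-783453$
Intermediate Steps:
$p = - \frac{17}{9}$ ($p = \left(-13\right) \left(- \frac{1}{9}\right) - \frac{10}{3} = \frac{13}{9} - \frac{10}{3} = - \frac{17}{9} \approx -1.8889$)
$t = 3$ ($t = 4 - 1 = 3$)
$W{\left(y \right)} = 7$ ($W{\left(y \right)} = 4 + 3 = 7$)
$Q \left(-860\right) + W{\left(p \right)} = 911 \left(-860\right) + 7 = -783460 + 7 = -783453$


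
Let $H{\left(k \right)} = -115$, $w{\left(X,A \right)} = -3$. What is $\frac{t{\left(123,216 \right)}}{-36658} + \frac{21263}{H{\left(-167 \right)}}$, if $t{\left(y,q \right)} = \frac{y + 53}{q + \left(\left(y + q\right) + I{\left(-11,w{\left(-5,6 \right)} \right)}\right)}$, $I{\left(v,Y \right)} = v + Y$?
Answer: $- \frac{210843684227}{1140338735} \approx -184.9$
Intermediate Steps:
$I{\left(v,Y \right)} = Y + v$
$t{\left(y,q \right)} = \frac{53 + y}{-14 + y + 2 q}$ ($t{\left(y,q \right)} = \frac{y + 53}{q - \left(14 - q - y\right)} = \frac{53 + y}{q - \left(14 - q - y\right)} = \frac{53 + y}{q + \left(-14 + q + y\right)} = \frac{53 + y}{-14 + y + 2 q}$)
$\frac{t{\left(123,216 \right)}}{-36658} + \frac{21263}{H{\left(-167 \right)}} = \frac{\frac{1}{-14 + 123 + 2 \cdot 216} \left(53 + 123\right)}{-36658} + \frac{21263}{-115} = \frac{1}{-14 + 123 + 432} \cdot 176 \left(- \frac{1}{36658}\right) + 21263 \left(- \frac{1}{115}\right) = \frac{1}{541} \cdot 176 \left(- \frac{1}{36658}\right) - \frac{21263}{115} = \frac{176}{541} \left(- \frac{1}{36658}\right) - \frac{21263}{115} = - \frac{88}{9915989} - \frac{21263}{115} = - \frac{210843684227}{1140338735}$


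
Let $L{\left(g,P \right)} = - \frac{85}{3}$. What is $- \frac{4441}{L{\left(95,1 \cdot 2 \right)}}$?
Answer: $\frac{13323}{85} \approx 156.74$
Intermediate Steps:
$L{\left(g,P \right)} = - \frac{85}{3}$ ($L{\left(g,P \right)} = \left(-85\right) \frac{1}{3} = - \frac{85}{3}$)
$- \frac{4441}{L{\left(95,1 \cdot 2 \right)}} = - \frac{4441}{- \frac{85}{3}} = \left(-4441\right) \left(- \frac{3}{85}\right) = \frac{13323}{85}$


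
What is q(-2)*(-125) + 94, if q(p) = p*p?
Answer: -406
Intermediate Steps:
q(p) = p²
q(-2)*(-125) + 94 = (-2)²*(-125) + 94 = 4*(-125) + 94 = -500 + 94 = -406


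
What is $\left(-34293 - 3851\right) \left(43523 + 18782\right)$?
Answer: $-2376561920$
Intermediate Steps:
$\left(-34293 - 3851\right) \left(43523 + 18782\right) = \left(-38144\right) 62305 = -2376561920$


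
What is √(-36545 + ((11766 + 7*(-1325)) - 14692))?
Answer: I*√48746 ≈ 220.78*I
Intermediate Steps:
√(-36545 + ((11766 + 7*(-1325)) - 14692)) = √(-36545 + ((11766 - 9275) - 14692)) = √(-36545 + (2491 - 14692)) = √(-36545 - 12201) = √(-48746) = I*√48746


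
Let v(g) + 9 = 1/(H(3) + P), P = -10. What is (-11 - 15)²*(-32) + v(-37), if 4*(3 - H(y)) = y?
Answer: -670875/31 ≈ -21641.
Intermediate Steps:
H(y) = 3 - y/4
v(g) = -283/31 (v(g) = -9 + 1/((3 - ¼*3) - 10) = -9 + 1/((3 - ¾) - 10) = -9 + 1/(9/4 - 10) = -9 + 1/(-31/4) = -9 - 4/31 = -283/31)
(-11 - 15)²*(-32) + v(-37) = (-11 - 15)²*(-32) - 283/31 = (-26)²*(-32) - 283/31 = 676*(-32) - 283/31 = -21632 - 283/31 = -670875/31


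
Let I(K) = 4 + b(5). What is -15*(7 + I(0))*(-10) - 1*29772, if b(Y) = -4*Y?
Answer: -31122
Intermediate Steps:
I(K) = -16 (I(K) = 4 - 4*5 = 4 - 20 = -16)
-15*(7 + I(0))*(-10) - 1*29772 = -15*(7 - 16)*(-10) - 1*29772 = -15*(-9)*(-10) - 29772 = 135*(-10) - 29772 = -1350 - 29772 = -31122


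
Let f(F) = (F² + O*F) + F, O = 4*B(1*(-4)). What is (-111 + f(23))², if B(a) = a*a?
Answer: 3659569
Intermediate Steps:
B(a) = a²
O = 64 (O = 4*(1*(-4))² = 4*(-4)² = 4*16 = 64)
f(F) = F² + 65*F (f(F) = (F² + 64*F) + F = F² + 65*F)
(-111 + f(23))² = (-111 + 23*(65 + 23))² = (-111 + 23*88)² = (-111 + 2024)² = 1913² = 3659569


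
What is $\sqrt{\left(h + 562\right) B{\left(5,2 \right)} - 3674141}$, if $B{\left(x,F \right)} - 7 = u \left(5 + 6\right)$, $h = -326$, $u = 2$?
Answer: $i \sqrt{3667297} \approx 1915.0 i$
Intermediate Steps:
$B{\left(x,F \right)} = 29$ ($B{\left(x,F \right)} = 7 + 2 \left(5 + 6\right) = 7 + 2 \cdot 11 = 7 + 22 = 29$)
$\sqrt{\left(h + 562\right) B{\left(5,2 \right)} - 3674141} = \sqrt{\left(-326 + 562\right) 29 - 3674141} = \sqrt{236 \cdot 29 - 3674141} = \sqrt{6844 - 3674141} = \sqrt{-3667297} = i \sqrt{3667297}$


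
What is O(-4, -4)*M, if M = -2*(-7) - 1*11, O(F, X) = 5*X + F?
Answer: -72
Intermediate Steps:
O(F, X) = F + 5*X
M = 3 (M = 14 - 11 = 3)
O(-4, -4)*M = (-4 + 5*(-4))*3 = (-4 - 20)*3 = -24*3 = -72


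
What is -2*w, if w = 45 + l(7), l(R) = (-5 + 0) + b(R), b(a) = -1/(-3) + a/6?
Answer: -83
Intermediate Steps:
b(a) = ⅓ + a/6 (b(a) = -1*(-⅓) + a*(⅙) = ⅓ + a/6)
l(R) = -14/3 + R/6 (l(R) = (-5 + 0) + (⅓ + R/6) = -5 + (⅓ + R/6) = -14/3 + R/6)
w = 83/2 (w = 45 + (-14/3 + (⅙)*7) = 45 + (-14/3 + 7/6) = 45 - 7/2 = 83/2 ≈ 41.500)
-2*w = -2*83/2 = -83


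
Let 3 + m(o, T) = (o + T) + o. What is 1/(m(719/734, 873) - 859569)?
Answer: -367/315141814 ≈ -1.1646e-6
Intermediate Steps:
m(o, T) = -3 + T + 2*o (m(o, T) = -3 + ((o + T) + o) = -3 + ((T + o) + o) = -3 + (T + 2*o) = -3 + T + 2*o)
1/(m(719/734, 873) - 859569) = 1/((-3 + 873 + 2*(719/734)) - 859569) = 1/((-3 + 873 + 719/367) - 859569) = 1/(320009/367 - 859569) = 1/(-315141814/367) = -367/315141814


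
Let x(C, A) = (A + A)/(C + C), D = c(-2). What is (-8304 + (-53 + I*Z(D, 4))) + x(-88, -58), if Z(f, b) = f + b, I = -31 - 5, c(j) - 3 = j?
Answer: -375599/44 ≈ -8536.3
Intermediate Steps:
c(j) = 3 + j
D = 1 (D = 3 - 2 = 1)
I = -36
Z(f, b) = b + f
x(C, A) = A/C (x(C, A) = (2*A)/((2*C)) = (2*A)*(1/(2*C)) = A/C)
(-8304 + (-53 + I*Z(D, 4))) + x(-88, -58) = (-8304 + (-53 - 36*(4 + 1))) - 58/(-88) = (-8304 + (-53 - 36*5)) - 58*(-1/88) = (-8304 + (-53 - 180)) + 29/44 = (-8304 - 233) + 29/44 = -8537 + 29/44 = -375599/44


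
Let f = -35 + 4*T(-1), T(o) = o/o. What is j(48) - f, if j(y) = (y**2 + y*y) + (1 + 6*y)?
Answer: 4928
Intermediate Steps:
T(o) = 1
j(y) = 1 + 2*y**2 + 6*y (j(y) = (y**2 + y**2) + (1 + 6*y) = 2*y**2 + (1 + 6*y) = 1 + 2*y**2 + 6*y)
f = -31 (f = -35 + 4*1 = -35 + 4 = -31)
j(48) - f = (1 + 2*48**2 + 6*48) - 1*(-31) = (1 + 2*2304 + 288) + 31 = (1 + 4608 + 288) + 31 = 4897 + 31 = 4928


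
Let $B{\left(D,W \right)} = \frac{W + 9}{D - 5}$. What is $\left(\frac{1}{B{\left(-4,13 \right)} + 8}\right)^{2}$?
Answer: $\frac{81}{2500} \approx 0.0324$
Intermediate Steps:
$B{\left(D,W \right)} = \frac{9 + W}{-5 + D}$
$\left(\frac{1}{B{\left(-4,13 \right)} + 8}\right)^{2} = \left(\frac{1}{\frac{9 + 13}{-5 - 4} + 8}\right)^{2} = \left(\frac{1}{\frac{1}{-9} \cdot 22 + 8}\right)^{2} = \left(\frac{1}{\left(- \frac{1}{9}\right) 22 + 8}\right)^{2} = \left(\frac{1}{- \frac{22}{9} + 8}\right)^{2} = \left(\frac{1}{\frac{50}{9}}\right)^{2} = \left(\frac{9}{50}\right)^{2} = \frac{81}{2500}$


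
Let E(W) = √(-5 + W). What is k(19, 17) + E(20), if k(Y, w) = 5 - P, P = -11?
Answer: 16 + √15 ≈ 19.873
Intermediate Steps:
k(Y, w) = 16 (k(Y, w) = 5 - 1*(-11) = 5 + 11 = 16)
k(19, 17) + E(20) = 16 + √(-5 + 20) = 16 + √15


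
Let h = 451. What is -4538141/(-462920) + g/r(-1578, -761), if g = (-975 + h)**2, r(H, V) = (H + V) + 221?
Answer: -58747469641/490232280 ≈ -119.84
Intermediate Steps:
r(H, V) = 221 + H + V
g = 274576 (g = (-975 + 451)**2 = (-524)**2 = 274576)
-4538141/(-462920) + g/r(-1578, -761) = -4538141/(-462920) + 274576/(221 - 1578 - 761) = -4538141*(-1/462920) + 274576/(-2118) = 4538141/462920 + 274576*(-1/2118) = 4538141/462920 - 137288/1059 = -58747469641/490232280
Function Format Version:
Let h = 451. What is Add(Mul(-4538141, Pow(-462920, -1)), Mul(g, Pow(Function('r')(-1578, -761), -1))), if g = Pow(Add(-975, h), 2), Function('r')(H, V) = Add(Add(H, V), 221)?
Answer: Rational(-58747469641, 490232280) ≈ -119.84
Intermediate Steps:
Function('r')(H, V) = Add(221, H, V)
g = 274576 (g = Pow(Add(-975, 451), 2) = Pow(-524, 2) = 274576)
Add(Mul(-4538141, Pow(-462920, -1)), Mul(g, Pow(Function('r')(-1578, -761), -1))) = Add(Mul(-4538141, Pow(-462920, -1)), Mul(274576, Pow(Add(221, -1578, -761), -1))) = Add(Mul(-4538141, Rational(-1, 462920)), Mul(274576, Pow(-2118, -1))) = Add(Rational(4538141, 462920), Mul(274576, Rational(-1, 2118))) = Add(Rational(4538141, 462920), Rational(-137288, 1059)) = Rational(-58747469641, 490232280)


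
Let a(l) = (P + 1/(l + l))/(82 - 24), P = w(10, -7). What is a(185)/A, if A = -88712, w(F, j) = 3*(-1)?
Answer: 1109/1903759520 ≈ 5.8253e-7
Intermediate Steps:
w(F, j) = -3
P = -3
a(l) = -3/58 + 1/(116*l) (a(l) = (-3 + 1/(l + l))/(82 - 24) = (-3 + 1/(2*l))/58 = (-3 + 1/(2*l))*(1/58) = -3/58 + 1/(116*l))
a(185)/A = ((1/116)*(1 - 6*185)/185)/(-88712) = ((1/116)*(1/185)*(1 - 1110))*(-1/88712) = ((1/116)*(1/185)*(-1109))*(-1/88712) = -1109/21460*(-1/88712) = 1109/1903759520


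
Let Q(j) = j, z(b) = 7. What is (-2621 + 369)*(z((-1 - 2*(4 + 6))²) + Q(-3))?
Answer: -9008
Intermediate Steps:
(-2621 + 369)*(z((-1 - 2*(4 + 6))²) + Q(-3)) = (-2621 + 369)*(7 - 3) = -2252*4 = -9008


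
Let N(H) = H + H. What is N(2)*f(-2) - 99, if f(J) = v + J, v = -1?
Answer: -111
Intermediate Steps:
N(H) = 2*H
f(J) = -1 + J
N(2)*f(-2) - 99 = (2*2)*(-1 - 2) - 99 = 4*(-3) - 99 = -12 - 99 = -111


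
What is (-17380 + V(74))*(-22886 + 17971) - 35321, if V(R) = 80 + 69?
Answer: 84655044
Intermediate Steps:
V(R) = 149
(-17380 + V(74))*(-22886 + 17971) - 35321 = (-17380 + 149)*(-22886 + 17971) - 35321 = -17231*(-4915) - 35321 = 84690365 - 35321 = 84655044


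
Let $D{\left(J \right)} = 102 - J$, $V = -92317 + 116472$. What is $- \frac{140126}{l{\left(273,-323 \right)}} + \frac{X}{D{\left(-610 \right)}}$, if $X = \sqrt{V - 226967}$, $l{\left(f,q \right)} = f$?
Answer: $- \frac{20018}{39} + \frac{i \sqrt{50703}}{356} \approx -513.28 + 0.63251 i$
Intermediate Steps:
$V = 24155$
$X = 2 i \sqrt{50703}$ ($X = \sqrt{24155 - 226967} = \sqrt{-202812} = 2 i \sqrt{50703} \approx 450.35 i$)
$- \frac{140126}{l{\left(273,-323 \right)}} + \frac{X}{D{\left(-610 \right)}} = - \frac{140126}{273} + \frac{2 i \sqrt{50703}}{102 - -610} = \left(-140126\right) \frac{1}{273} + \frac{2 i \sqrt{50703}}{102 + 610} = - \frac{20018}{39} + \frac{2 i \sqrt{50703}}{712} = - \frac{20018}{39} + 2 i \sqrt{50703} \cdot \frac{1}{712} = - \frac{20018}{39} + \frac{i \sqrt{50703}}{356}$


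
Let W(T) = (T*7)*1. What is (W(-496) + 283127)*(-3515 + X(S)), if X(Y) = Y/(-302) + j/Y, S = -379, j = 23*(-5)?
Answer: -112460880902845/114458 ≈ -9.8255e+8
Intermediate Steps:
j = -115
W(T) = 7*T (W(T) = (7*T)*1 = 7*T)
X(Y) = -115/Y - Y/302 (X(Y) = Y/(-302) - 115/Y = Y*(-1/302) - 115/Y = -Y/302 - 115/Y = -115/Y - Y/302)
(W(-496) + 283127)*(-3515 + X(S)) = (7*(-496) + 283127)*(-3515 + (-115/(-379) - 1/302*(-379))) = (-3472 + 283127)*(-3515 + (-115*(-1/379) + 379/302)) = 279655*(-3515 + (115/379 + 379/302)) = 279655*(-3515 + 178371/114458) = 279655*(-402141499/114458) = -112460880902845/114458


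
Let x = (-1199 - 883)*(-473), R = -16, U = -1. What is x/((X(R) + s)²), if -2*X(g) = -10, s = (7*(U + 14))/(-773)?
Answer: 98073032299/2373846 ≈ 41314.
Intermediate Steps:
s = -91/773 (s = (7*(-1 + 14))/(-773) = (7*13)*(-1/773) = 91*(-1/773) = -91/773 ≈ -0.11772)
x = 984786 (x = -2082*(-473) = 984786)
X(g) = 5 (X(g) = -½*(-10) = 5)
x/((X(R) + s)²) = 984786/((5 - 91/773)²) = 984786/((3774/773)²) = 984786/(14243076/597529) = 984786*(597529/14243076) = 98073032299/2373846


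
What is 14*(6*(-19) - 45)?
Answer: -2226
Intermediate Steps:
14*(6*(-19) - 45) = 14*(-114 - 45) = 14*(-159) = -2226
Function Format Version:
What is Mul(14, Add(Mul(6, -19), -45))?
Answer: -2226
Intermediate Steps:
Mul(14, Add(Mul(6, -19), -45)) = Mul(14, Add(-114, -45)) = Mul(14, -159) = -2226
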